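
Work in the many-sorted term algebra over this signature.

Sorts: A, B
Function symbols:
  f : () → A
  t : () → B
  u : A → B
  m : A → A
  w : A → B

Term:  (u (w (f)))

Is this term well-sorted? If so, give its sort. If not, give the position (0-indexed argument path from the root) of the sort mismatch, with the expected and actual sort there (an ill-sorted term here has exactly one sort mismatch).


    (f) : A
  (w (f)) : B
(u (w (f))) : ✗ arg 0 at [0] has sort B, expected A

ill-sorted at position [0]: expected A, got B


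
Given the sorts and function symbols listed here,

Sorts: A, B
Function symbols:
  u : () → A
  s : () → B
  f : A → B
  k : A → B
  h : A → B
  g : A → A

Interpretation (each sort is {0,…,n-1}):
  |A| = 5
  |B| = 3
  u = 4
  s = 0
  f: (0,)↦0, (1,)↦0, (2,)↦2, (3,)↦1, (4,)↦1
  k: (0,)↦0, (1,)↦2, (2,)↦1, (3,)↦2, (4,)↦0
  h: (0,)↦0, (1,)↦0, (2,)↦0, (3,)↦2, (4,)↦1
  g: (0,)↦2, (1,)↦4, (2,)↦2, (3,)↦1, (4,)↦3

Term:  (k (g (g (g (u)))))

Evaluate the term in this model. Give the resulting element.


  u = 4
  (g (u)) = g(4,) = 3
  (g (g (u))) = g(3,) = 1
  (g (g (g (u)))) = g(1,) = 4
  (k (g (g (g (u))))) = k(4,) = 0

value = 0


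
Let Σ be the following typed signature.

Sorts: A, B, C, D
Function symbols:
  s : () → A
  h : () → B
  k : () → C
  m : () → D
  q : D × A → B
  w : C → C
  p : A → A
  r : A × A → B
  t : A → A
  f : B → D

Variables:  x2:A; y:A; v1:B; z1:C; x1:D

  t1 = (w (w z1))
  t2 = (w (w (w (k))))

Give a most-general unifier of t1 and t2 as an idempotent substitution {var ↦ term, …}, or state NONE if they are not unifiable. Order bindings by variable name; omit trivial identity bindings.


{z1 ↦ (w (k))}


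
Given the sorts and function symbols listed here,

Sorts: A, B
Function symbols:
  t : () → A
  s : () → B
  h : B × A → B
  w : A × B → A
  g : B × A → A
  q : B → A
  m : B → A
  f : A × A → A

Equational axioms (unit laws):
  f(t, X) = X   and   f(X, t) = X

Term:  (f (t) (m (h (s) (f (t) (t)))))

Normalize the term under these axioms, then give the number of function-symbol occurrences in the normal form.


size = 4

1. (f (t) (m (h (s) (f (t) (t)))))  →  (m (h (s) (f (t) (t))))
2. (m (h (s) (f (t) (t))))  →  (m (h (s) (t)))
normal form: (m (h (s) (t)))


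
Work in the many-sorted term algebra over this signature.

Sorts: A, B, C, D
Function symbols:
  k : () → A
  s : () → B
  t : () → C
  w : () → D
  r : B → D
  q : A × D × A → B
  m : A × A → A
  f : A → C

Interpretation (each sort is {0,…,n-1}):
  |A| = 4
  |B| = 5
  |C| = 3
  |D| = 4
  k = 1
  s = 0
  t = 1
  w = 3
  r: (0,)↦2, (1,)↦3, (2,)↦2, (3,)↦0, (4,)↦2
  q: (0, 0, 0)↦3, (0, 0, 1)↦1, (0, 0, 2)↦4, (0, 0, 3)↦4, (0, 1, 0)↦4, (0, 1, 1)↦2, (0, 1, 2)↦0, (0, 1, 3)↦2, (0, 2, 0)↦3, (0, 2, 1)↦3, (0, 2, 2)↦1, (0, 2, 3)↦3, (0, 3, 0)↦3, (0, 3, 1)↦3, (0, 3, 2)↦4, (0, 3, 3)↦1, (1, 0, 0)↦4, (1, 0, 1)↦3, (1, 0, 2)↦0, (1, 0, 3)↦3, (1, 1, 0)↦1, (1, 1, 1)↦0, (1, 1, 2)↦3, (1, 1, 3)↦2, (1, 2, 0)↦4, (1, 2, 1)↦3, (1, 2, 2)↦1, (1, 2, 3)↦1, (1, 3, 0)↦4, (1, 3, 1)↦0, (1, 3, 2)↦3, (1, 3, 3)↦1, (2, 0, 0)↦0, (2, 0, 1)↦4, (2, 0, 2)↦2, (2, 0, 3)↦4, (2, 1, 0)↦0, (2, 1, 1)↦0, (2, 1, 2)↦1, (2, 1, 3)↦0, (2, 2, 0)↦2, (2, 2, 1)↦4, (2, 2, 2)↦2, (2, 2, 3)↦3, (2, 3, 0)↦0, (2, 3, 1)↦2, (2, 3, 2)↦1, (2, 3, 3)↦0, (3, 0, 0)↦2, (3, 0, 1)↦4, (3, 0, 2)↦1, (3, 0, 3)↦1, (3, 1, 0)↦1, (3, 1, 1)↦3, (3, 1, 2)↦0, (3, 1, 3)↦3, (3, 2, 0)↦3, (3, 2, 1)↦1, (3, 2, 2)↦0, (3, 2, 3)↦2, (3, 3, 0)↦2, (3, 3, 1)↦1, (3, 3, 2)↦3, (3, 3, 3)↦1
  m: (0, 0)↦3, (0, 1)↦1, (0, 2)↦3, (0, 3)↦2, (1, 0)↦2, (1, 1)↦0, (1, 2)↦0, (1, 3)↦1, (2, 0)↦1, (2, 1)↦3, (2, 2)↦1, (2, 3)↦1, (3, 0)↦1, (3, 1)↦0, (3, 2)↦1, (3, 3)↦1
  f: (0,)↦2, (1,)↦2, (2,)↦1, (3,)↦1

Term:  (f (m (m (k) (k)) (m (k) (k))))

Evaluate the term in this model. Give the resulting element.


  k = 1
  k = 1
  (m (k) (k)) = m(1, 1) = 0
  k = 1
  k = 1
  (m (k) (k)) = m(1, 1) = 0
  (m (m (k) (k)) (m (k) (k))) = m(0, 0) = 3
  (f (m (m (k) (k)) (m (k) (k)))) = f(3,) = 1

value = 1


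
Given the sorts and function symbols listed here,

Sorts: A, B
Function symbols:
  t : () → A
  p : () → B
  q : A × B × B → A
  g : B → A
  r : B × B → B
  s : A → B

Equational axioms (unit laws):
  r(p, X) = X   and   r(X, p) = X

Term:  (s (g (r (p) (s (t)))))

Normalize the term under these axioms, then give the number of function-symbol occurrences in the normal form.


1. (s (g (r (p) (s (t)))))  →  (s (g (s (t))))
normal form: (s (g (s (t))))

size = 4


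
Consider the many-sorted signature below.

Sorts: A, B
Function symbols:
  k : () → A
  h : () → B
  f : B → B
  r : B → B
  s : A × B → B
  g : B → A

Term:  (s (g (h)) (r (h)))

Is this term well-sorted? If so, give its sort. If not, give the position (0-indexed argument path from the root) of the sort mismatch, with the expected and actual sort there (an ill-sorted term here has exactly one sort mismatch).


well-sorted; sort = B

    (h) : B
  (g (h)) : A
    (h) : B
  (r (h)) : B
(s (g (h)) (r (h))) : B


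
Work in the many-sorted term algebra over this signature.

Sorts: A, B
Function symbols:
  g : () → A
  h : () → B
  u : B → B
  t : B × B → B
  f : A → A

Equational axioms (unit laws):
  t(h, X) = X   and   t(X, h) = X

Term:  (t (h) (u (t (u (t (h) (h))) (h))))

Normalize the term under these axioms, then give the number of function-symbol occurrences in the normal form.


1. (t (h) (u (t (u (t (h) (h))) (h))))  →  (u (t (u (t (h) (h))) (h)))
2. (u (t (u (t (h) (h))) (h)))  →  (u (u (t (h) (h))))
3. (u (u (t (h) (h))))  →  (u (u (h)))
normal form: (u (u (h)))

size = 3


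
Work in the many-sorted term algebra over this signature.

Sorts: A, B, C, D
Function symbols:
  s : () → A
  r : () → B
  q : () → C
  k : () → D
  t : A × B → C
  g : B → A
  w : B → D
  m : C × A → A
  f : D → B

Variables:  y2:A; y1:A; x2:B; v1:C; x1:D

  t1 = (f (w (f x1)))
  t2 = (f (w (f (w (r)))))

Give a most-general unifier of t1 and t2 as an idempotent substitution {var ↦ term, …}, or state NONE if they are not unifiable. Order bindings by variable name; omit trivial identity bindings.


{x1 ↦ (w (r))}


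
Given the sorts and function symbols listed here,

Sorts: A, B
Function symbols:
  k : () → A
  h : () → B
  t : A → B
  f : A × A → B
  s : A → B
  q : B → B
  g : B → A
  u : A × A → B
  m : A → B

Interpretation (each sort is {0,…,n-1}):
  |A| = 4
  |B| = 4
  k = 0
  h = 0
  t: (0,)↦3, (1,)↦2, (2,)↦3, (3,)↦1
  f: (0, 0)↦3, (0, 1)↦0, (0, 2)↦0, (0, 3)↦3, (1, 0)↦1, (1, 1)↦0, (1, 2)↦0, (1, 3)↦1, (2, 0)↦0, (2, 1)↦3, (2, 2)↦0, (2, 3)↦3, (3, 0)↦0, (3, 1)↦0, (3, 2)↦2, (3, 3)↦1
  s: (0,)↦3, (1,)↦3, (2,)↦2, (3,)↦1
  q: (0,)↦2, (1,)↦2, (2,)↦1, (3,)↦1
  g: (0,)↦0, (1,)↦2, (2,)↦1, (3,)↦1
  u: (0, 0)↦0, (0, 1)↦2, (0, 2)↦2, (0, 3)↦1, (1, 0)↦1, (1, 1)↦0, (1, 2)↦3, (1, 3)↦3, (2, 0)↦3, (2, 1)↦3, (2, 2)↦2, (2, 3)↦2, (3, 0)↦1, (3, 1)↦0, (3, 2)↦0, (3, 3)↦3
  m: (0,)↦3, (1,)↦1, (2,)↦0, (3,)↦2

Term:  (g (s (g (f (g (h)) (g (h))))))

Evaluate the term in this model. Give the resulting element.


value = 1

  h = 0
  (g (h)) = g(0,) = 0
  h = 0
  (g (h)) = g(0,) = 0
  (f (g (h)) (g (h))) = f(0, 0) = 3
  (g (f (g (h)) (g (h)))) = g(3,) = 1
  (s (g (f (g (h)) (g (h))))) = s(1,) = 3
  (g (s (g (f (g (h)) (g (h)))))) = g(3,) = 1


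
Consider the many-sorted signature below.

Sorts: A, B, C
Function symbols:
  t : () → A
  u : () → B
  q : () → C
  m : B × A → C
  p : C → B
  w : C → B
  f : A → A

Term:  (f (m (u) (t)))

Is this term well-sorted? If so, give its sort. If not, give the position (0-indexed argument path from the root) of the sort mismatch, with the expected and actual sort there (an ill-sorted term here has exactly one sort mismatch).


ill-sorted at position [0]: expected A, got C

    (u) : B
    (t) : A
  (m (u) (t)) : C
(f (m (u) (t))) : ✗ arg 0 at [0] has sort C, expected A


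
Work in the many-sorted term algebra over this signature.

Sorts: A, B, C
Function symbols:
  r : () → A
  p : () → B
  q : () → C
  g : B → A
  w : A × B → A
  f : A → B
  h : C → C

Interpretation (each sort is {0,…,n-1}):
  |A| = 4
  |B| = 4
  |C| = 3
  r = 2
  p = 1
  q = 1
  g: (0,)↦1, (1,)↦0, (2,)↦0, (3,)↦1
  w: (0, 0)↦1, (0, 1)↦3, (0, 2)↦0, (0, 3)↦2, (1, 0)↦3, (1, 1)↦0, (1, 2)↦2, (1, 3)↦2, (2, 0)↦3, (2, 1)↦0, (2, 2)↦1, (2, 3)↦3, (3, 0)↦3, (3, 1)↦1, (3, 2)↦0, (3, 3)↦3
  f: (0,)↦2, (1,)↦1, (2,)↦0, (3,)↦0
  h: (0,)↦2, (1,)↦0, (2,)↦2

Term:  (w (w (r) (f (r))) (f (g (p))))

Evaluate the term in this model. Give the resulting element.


value = 0

  r = 2
  r = 2
  (f (r)) = f(2,) = 0
  (w (r) (f (r))) = w(2, 0) = 3
  p = 1
  (g (p)) = g(1,) = 0
  (f (g (p))) = f(0,) = 2
  (w (w (r) (f (r))) (f (g (p)))) = w(3, 2) = 0


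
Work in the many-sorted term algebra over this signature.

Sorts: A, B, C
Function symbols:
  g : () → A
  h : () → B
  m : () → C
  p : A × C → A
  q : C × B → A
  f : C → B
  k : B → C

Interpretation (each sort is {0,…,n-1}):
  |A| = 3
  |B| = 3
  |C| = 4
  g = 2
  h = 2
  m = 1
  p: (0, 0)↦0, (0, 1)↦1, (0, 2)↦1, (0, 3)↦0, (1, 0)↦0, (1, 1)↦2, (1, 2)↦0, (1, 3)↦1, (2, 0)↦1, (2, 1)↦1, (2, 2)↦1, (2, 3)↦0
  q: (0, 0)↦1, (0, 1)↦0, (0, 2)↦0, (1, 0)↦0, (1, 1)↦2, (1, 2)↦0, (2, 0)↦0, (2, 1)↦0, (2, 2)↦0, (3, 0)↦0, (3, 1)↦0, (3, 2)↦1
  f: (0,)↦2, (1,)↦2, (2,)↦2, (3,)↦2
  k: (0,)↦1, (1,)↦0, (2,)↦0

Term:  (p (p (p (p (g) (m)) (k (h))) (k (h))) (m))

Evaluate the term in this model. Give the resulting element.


  g = 2
  m = 1
  (p (g) (m)) = p(2, 1) = 1
  h = 2
  (k (h)) = k(2,) = 0
  (p (p (g) (m)) (k (h))) = p(1, 0) = 0
  h = 2
  (k (h)) = k(2,) = 0
  (p (p (p (g) (m)) (k (h))) (k (h))) = p(0, 0) = 0
  m = 1
  (p (p (p (p (g) (m)) (k (h))) (k (h))) (m)) = p(0, 1) = 1

value = 1


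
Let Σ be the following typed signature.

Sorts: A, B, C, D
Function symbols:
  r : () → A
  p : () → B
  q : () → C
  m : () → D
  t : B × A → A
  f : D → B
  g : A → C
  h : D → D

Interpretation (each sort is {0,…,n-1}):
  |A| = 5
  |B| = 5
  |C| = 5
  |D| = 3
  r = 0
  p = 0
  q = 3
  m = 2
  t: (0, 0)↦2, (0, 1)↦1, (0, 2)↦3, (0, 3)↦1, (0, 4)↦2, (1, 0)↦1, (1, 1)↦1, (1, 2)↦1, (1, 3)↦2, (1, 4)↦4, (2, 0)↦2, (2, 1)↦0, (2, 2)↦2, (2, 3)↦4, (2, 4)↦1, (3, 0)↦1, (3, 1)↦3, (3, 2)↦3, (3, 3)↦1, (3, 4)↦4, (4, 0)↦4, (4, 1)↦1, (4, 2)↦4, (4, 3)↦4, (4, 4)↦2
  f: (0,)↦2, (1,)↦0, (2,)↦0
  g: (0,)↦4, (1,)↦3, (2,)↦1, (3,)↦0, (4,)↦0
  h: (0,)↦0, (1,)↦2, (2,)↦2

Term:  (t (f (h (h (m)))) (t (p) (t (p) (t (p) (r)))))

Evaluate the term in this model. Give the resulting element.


value = 1

  m = 2
  (h (m)) = h(2,) = 2
  (h (h (m))) = h(2,) = 2
  (f (h (h (m)))) = f(2,) = 0
  p = 0
  p = 0
  p = 0
  r = 0
  (t (p) (r)) = t(0, 0) = 2
  (t (p) (t (p) (r))) = t(0, 2) = 3
  (t (p) (t (p) (t (p) (r)))) = t(0, 3) = 1
  (t (f (h (h (m)))) (t (p) (t (p) (t (p) (r))))) = t(0, 1) = 1


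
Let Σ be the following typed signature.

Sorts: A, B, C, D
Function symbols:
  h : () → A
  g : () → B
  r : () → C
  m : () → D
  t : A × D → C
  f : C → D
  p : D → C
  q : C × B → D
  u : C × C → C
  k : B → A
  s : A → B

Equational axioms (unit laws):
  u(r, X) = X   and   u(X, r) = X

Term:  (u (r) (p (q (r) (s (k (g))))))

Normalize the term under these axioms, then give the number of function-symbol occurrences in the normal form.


1. (u (r) (p (q (r) (s (k (g))))))  →  (p (q (r) (s (k (g)))))
normal form: (p (q (r) (s (k (g)))))

size = 6


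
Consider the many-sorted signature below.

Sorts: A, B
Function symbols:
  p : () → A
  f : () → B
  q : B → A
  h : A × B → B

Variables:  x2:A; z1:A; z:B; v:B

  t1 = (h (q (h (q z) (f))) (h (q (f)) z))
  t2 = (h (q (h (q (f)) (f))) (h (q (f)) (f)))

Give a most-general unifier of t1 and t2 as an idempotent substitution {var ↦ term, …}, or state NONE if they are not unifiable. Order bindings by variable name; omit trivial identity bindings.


{z ↦ (f)}


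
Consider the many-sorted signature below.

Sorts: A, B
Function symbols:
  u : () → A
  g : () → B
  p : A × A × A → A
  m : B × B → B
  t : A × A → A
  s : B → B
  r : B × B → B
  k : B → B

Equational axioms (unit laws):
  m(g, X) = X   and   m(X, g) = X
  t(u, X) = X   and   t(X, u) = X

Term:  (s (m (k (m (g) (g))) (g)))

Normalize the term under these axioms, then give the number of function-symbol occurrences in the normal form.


size = 3

1. (s (m (k (m (g) (g))) (g)))  →  (s (k (m (g) (g))))
2. (s (k (m (g) (g))))  →  (s (k (g)))
normal form: (s (k (g)))


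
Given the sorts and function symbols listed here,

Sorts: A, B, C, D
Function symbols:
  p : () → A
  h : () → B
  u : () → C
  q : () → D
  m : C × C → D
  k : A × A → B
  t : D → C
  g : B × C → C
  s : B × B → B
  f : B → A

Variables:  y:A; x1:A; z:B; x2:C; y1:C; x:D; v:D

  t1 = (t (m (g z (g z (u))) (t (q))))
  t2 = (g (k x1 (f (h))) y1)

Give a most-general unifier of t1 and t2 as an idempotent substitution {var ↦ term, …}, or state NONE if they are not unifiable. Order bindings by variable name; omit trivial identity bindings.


NONE (not unifiable)

head clash or occurs-check failure — not unifiable


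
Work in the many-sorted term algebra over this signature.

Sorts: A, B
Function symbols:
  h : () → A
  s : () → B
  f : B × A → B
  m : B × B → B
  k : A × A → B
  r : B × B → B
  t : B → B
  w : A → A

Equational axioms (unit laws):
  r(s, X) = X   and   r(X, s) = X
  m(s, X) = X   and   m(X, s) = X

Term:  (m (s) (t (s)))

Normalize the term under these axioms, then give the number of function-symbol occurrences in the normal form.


size = 2

1. (m (s) (t (s)))  →  (t (s))
normal form: (t (s))


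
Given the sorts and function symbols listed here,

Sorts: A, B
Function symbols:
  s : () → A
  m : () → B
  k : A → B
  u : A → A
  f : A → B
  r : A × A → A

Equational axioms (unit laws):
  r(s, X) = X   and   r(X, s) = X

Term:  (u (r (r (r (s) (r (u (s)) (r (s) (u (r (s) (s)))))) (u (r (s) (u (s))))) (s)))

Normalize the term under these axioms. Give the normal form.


1. (u (r (r (r (s) (r (u (s)) (r (s) (u (r (s) (s)))))) (u (r (s) (u (s))))) (s)))  →  (u (r (r (s) (r (u (s)) (r (s) (u (r (s) (s)))))) (u (r (s) (u (s))))))
2. (u (r (r (s) (r (u (s)) (r (s) (u (r (s) (s)))))) (u (r (s) (u (s))))))  →  (u (r (r (u (s)) (r (s) (u (r (s) (s))))) (u (r (s) (u (s))))))
3. (u (r (r (u (s)) (r (s) (u (r (s) (s))))) (u (r (s) (u (s))))))  →  (u (r (r (u (s)) (u (r (s) (s)))) (u (r (s) (u (s))))))
4. (u (r (r (u (s)) (u (r (s) (s)))) (u (r (s) (u (s))))))  →  (u (r (r (u (s)) (u (s))) (u (r (s) (u (s))))))
5. (u (r (r (u (s)) (u (s))) (u (r (s) (u (s))))))  →  (u (r (r (u (s)) (u (s))) (u (u (s)))))

normal form = (u (r (r (u (s)) (u (s))) (u (u (s)))))


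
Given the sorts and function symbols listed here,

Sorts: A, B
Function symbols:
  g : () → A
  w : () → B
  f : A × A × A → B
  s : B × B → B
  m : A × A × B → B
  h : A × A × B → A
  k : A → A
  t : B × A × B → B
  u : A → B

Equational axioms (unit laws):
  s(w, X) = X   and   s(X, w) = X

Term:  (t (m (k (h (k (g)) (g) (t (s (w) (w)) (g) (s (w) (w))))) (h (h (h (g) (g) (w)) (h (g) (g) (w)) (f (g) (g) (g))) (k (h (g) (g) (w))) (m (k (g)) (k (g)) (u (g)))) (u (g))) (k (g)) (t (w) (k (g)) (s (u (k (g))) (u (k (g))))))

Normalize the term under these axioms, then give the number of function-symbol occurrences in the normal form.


1. (t (m (k (h (k (g)) (g) (t (s (w) (w)) (g) (s (w) (w))))) (h (h (h (g) (g) (w)) (h (g) (g) (w)) (f (g) (g) (g))) (k (h (g) (g) (w))) (m (k (g)) (k (g)) (u (g)))) (u (g))) (k (g)) (t (w) (k (g)) (s (u (k (g))) (u (k (g))))))  →  (t (m (k (h (k (g)) (g) (t (w) (g) (s (w) (w))))) (h (h (h (g) (g) (w)) (h (g) (g) (w)) (f (g) (g) (g))) (k (h (g) (g) (w))) (m (k (g)) (k (g)) (u (g)))) (u (g))) (k (g)) (t (w) (k (g)) (s (u (k (g))) (u (k (g))))))
2. (t (m (k (h (k (g)) (g) (t (w) (g) (s (w) (w))))) (h (h (h (g) (g) (w)) (h (g) (g) (w)) (f (g) (g) (g))) (k (h (g) (g) (w))) (m (k (g)) (k (g)) (u (g)))) (u (g))) (k (g)) (t (w) (k (g)) (s (u (k (g))) (u (k (g))))))  →  (t (m (k (h (k (g)) (g) (t (w) (g) (w)))) (h (h (h (g) (g) (w)) (h (g) (g) (w)) (f (g) (g) (g))) (k (h (g) (g) (w))) (m (k (g)) (k (g)) (u (g)))) (u (g))) (k (g)) (t (w) (k (g)) (s (u (k (g))) (u (k (g))))))
normal form: (t (m (k (h (k (g)) (g) (t (w) (g) (w)))) (h (h (h (g) (g) (w)) (h (g) (g) (w)) (f (g) (g) (g))) (k (h (g) (g) (w))) (m (k (g)) (k (g)) (u (g)))) (u (g))) (k (g)) (t (w) (k (g)) (s (u (k (g))) (u (k (g))))))

size = 52


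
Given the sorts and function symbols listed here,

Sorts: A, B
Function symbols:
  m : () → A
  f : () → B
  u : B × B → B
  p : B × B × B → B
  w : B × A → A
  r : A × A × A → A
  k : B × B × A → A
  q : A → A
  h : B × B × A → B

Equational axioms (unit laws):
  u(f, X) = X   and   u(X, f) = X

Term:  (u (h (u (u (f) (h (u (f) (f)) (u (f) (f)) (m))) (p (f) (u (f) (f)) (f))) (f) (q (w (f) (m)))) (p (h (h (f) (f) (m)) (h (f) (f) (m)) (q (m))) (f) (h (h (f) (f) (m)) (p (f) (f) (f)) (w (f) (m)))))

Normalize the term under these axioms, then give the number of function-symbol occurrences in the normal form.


size = 41

1. (u (h (u (u (f) (h (u (f) (f)) (u (f) (f)) (m))) (p (f) (u (f) (f)) (f))) (f) (q (w (f) (m)))) (p (h (h (f) (f) (m)) (h (f) (f) (m)) (q (m))) (f) (h (h (f) (f) (m)) (p (f) (f) (f)) (w (f) (m)))))  →  (u (h (u (h (u (f) (f)) (u (f) (f)) (m)) (p (f) (u (f) (f)) (f))) (f) (q (w (f) (m)))) (p (h (h (f) (f) (m)) (h (f) (f) (m)) (q (m))) (f) (h (h (f) (f) (m)) (p (f) (f) (f)) (w (f) (m)))))
2. (u (h (u (h (u (f) (f)) (u (f) (f)) (m)) (p (f) (u (f) (f)) (f))) (f) (q (w (f) (m)))) (p (h (h (f) (f) (m)) (h (f) (f) (m)) (q (m))) (f) (h (h (f) (f) (m)) (p (f) (f) (f)) (w (f) (m)))))  →  (u (h (u (h (f) (u (f) (f)) (m)) (p (f) (u (f) (f)) (f))) (f) (q (w (f) (m)))) (p (h (h (f) (f) (m)) (h (f) (f) (m)) (q (m))) (f) (h (h (f) (f) (m)) (p (f) (f) (f)) (w (f) (m)))))
3. (u (h (u (h (f) (u (f) (f)) (m)) (p (f) (u (f) (f)) (f))) (f) (q (w (f) (m)))) (p (h (h (f) (f) (m)) (h (f) (f) (m)) (q (m))) (f) (h (h (f) (f) (m)) (p (f) (f) (f)) (w (f) (m)))))  →  (u (h (u (h (f) (f) (m)) (p (f) (u (f) (f)) (f))) (f) (q (w (f) (m)))) (p (h (h (f) (f) (m)) (h (f) (f) (m)) (q (m))) (f) (h (h (f) (f) (m)) (p (f) (f) (f)) (w (f) (m)))))
4. (u (h (u (h (f) (f) (m)) (p (f) (u (f) (f)) (f))) (f) (q (w (f) (m)))) (p (h (h (f) (f) (m)) (h (f) (f) (m)) (q (m))) (f) (h (h (f) (f) (m)) (p (f) (f) (f)) (w (f) (m)))))  →  (u (h (u (h (f) (f) (m)) (p (f) (f) (f))) (f) (q (w (f) (m)))) (p (h (h (f) (f) (m)) (h (f) (f) (m)) (q (m))) (f) (h (h (f) (f) (m)) (p (f) (f) (f)) (w (f) (m)))))
normal form: (u (h (u (h (f) (f) (m)) (p (f) (f) (f))) (f) (q (w (f) (m)))) (p (h (h (f) (f) (m)) (h (f) (f) (m)) (q (m))) (f) (h (h (f) (f) (m)) (p (f) (f) (f)) (w (f) (m)))))


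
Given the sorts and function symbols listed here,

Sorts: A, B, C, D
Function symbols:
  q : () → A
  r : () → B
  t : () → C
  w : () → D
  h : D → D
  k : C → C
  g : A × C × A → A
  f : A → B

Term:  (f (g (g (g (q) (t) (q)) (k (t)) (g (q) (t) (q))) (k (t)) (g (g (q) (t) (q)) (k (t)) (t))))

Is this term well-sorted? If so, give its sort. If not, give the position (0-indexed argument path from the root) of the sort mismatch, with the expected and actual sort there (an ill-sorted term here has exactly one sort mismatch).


ill-sorted at position [0, 2, 2]: expected A, got C

        (q) : A
        (t) : C
        (q) : A
      (g (q) (t) (q)) : A
        (t) : C
      (k (t)) : C
        (q) : A
        (t) : C
        (q) : A
      (g (q) (t) (q)) : A
    (g (g (q) (t) (q)) (k (t)) (g (q) (t) (q))) : A
      (t) : C
    (k (t)) : C
        (q) : A
        (t) : C
        (q) : A
      (g (q) (t) (q)) : A
        (t) : C
      (k (t)) : C
      (t) : C
    (g (g (q) (t) (q)) (k (t)) (t)) : ✗ arg 2 at [0, 2, 2] has sort C, expected A


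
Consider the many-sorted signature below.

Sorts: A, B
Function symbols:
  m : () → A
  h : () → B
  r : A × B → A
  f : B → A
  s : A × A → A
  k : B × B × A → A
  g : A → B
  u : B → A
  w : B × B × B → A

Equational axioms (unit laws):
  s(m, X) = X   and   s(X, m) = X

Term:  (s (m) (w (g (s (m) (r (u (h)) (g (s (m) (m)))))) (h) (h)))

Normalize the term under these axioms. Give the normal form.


normal form = (w (g (r (u (h)) (g (m)))) (h) (h))

1. (s (m) (w (g (s (m) (r (u (h)) (g (s (m) (m)))))) (h) (h)))  →  (w (g (s (m) (r (u (h)) (g (s (m) (m)))))) (h) (h))
2. (w (g (s (m) (r (u (h)) (g (s (m) (m)))))) (h) (h))  →  (w (g (r (u (h)) (g (s (m) (m))))) (h) (h))
3. (w (g (r (u (h)) (g (s (m) (m))))) (h) (h))  →  (w (g (r (u (h)) (g (m)))) (h) (h))


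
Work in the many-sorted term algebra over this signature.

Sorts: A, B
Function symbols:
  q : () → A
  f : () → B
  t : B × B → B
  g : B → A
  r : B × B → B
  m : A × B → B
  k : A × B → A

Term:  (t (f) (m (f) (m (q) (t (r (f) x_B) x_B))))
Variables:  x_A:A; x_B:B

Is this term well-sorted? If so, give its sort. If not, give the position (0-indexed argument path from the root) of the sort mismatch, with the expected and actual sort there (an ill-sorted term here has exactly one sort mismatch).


ill-sorted at position [1, 0]: expected A, got B

  (f) : B
    (f) : B
      (q) : A
          (f) : B
          x_B : B
        (r (f) x_B) : B
        x_B : B
      (t (r (f) x_B) x_B) : B
    (m (q) (t (r (f) x_B) x_B)) : B
  (m (f) (m (q) (t (r (f) x_B) x_B))) : ✗ arg 0 at [1, 0] has sort B, expected A


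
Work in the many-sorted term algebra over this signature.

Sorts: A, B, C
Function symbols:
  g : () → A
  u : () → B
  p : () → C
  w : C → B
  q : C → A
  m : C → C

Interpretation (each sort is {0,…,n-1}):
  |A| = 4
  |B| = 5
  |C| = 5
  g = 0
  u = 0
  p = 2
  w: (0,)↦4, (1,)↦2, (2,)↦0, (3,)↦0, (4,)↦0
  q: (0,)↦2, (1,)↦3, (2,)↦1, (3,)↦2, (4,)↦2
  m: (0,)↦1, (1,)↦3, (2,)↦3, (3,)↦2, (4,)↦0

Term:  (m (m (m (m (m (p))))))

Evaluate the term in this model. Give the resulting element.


  p = 2
  (m (p)) = m(2,) = 3
  (m (m (p))) = m(3,) = 2
  (m (m (m (p)))) = m(2,) = 3
  (m (m (m (m (p))))) = m(3,) = 2
  (m (m (m (m (m (p)))))) = m(2,) = 3

value = 3


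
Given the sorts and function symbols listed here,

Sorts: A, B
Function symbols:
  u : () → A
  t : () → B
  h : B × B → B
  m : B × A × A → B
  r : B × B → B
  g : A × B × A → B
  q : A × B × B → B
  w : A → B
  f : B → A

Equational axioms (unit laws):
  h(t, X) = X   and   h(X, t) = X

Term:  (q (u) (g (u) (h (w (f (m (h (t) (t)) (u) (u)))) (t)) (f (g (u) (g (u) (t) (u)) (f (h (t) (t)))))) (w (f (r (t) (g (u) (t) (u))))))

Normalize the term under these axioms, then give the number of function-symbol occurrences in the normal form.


1. (q (u) (g (u) (h (w (f (m (h (t) (t)) (u) (u)))) (t)) (f (g (u) (g (u) (t) (u)) (f (h (t) (t)))))) (w (f (r (t) (g (u) (t) (u))))))  →  (q (u) (g (u) (w (f (m (h (t) (t)) (u) (u)))) (f (g (u) (g (u) (t) (u)) (f (h (t) (t)))))) (w (f (r (t) (g (u) (t) (u))))))
2. (q (u) (g (u) (w (f (m (h (t) (t)) (u) (u)))) (f (g (u) (g (u) (t) (u)) (f (h (t) (t)))))) (w (f (r (t) (g (u) (t) (u))))))  →  (q (u) (g (u) (w (f (m (t) (u) (u)))) (f (g (u) (g (u) (t) (u)) (f (h (t) (t)))))) (w (f (r (t) (g (u) (t) (u))))))
3. (q (u) (g (u) (w (f (m (t) (u) (u)))) (f (g (u) (g (u) (t) (u)) (f (h (t) (t)))))) (w (f (r (t) (g (u) (t) (u))))))  →  (q (u) (g (u) (w (f (m (t) (u) (u)))) (f (g (u) (g (u) (t) (u)) (f (t))))) (w (f (r (t) (g (u) (t) (u))))))
normal form: (q (u) (g (u) (w (f (m (t) (u) (u)))) (f (g (u) (g (u) (t) (u)) (f (t))))) (w (f (r (t) (g (u) (t) (u))))))

size = 27


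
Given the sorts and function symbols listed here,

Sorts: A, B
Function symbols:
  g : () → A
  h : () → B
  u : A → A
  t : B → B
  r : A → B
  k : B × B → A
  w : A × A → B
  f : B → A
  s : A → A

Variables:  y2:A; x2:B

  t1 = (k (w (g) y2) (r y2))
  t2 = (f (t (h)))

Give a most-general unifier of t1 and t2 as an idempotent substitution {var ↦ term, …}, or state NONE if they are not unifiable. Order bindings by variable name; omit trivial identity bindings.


NONE (not unifiable)

head clash or occurs-check failure — not unifiable


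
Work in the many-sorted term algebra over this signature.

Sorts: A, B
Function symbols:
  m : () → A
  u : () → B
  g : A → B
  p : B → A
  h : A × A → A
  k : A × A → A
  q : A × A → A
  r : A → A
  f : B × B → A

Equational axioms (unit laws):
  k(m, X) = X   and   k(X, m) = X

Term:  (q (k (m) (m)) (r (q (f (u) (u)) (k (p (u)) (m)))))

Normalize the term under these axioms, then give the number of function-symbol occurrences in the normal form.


size = 9

1. (q (k (m) (m)) (r (q (f (u) (u)) (k (p (u)) (m)))))  →  (q (m) (r (q (f (u) (u)) (k (p (u)) (m)))))
2. (q (m) (r (q (f (u) (u)) (k (p (u)) (m)))))  →  (q (m) (r (q (f (u) (u)) (p (u)))))
normal form: (q (m) (r (q (f (u) (u)) (p (u)))))


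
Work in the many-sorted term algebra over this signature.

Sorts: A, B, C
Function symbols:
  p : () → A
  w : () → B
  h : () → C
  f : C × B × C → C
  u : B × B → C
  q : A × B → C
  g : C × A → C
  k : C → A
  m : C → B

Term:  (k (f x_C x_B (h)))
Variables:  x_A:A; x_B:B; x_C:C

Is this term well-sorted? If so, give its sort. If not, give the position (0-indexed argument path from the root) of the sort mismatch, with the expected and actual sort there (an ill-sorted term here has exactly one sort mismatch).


    x_C : C
    x_B : B
    (h) : C
  (f x_C x_B (h)) : C
(k (f x_C x_B (h))) : A

well-sorted; sort = A


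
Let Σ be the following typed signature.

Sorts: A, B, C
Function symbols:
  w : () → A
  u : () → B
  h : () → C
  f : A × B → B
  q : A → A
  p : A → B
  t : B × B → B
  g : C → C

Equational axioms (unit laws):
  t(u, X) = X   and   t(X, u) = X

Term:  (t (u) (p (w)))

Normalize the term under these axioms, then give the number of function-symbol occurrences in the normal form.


size = 2

1. (t (u) (p (w)))  →  (p (w))
normal form: (p (w))


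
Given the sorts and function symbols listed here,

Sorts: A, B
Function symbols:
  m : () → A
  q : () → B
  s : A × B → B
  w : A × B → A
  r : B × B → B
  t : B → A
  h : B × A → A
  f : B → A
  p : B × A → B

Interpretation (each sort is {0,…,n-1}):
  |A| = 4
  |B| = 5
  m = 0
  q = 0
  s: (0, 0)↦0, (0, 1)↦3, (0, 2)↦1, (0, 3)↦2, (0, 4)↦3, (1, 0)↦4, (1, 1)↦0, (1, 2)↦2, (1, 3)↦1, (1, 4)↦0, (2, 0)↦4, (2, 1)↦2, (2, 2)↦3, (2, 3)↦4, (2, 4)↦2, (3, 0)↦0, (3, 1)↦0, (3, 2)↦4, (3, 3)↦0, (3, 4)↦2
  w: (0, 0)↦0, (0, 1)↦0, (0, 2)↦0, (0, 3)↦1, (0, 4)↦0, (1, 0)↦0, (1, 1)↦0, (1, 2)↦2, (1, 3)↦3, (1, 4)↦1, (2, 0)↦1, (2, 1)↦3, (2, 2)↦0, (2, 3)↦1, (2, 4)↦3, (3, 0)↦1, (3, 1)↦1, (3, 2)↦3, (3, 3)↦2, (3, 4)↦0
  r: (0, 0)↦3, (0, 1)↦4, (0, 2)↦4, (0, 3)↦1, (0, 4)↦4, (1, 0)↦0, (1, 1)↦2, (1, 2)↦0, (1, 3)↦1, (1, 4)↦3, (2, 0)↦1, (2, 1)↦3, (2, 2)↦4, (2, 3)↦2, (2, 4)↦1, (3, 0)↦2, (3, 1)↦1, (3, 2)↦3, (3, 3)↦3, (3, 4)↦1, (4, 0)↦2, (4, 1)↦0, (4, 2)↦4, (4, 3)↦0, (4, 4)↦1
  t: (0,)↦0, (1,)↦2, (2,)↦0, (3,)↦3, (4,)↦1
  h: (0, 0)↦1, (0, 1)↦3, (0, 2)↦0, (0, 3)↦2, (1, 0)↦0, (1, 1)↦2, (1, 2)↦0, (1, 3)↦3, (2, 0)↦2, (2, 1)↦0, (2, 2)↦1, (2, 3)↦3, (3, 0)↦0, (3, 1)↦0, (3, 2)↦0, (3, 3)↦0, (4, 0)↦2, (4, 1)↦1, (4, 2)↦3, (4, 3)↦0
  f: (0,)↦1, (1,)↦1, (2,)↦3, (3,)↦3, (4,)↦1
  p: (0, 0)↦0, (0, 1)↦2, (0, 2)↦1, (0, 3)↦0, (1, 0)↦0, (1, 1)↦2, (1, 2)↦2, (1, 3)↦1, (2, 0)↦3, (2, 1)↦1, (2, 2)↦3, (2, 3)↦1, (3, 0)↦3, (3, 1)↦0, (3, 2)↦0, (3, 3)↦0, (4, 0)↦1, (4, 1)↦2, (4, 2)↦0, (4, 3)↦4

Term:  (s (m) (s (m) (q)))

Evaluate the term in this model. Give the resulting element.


  m = 0
  m = 0
  q = 0
  (s (m) (q)) = s(0, 0) = 0
  (s (m) (s (m) (q))) = s(0, 0) = 0

value = 0


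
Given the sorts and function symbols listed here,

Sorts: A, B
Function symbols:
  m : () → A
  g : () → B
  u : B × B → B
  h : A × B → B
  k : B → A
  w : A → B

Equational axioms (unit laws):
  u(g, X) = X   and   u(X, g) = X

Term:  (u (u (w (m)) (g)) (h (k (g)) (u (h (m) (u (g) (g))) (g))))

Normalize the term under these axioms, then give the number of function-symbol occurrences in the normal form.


1. (u (u (w (m)) (g)) (h (k (g)) (u (h (m) (u (g) (g))) (g))))  →  (u (w (m)) (h (k (g)) (u (h (m) (u (g) (g))) (g))))
2. (u (w (m)) (h (k (g)) (u (h (m) (u (g) (g))) (g))))  →  (u (w (m)) (h (k (g)) (h (m) (u (g) (g)))))
3. (u (w (m)) (h (k (g)) (h (m) (u (g) (g)))))  →  (u (w (m)) (h (k (g)) (h (m) (g))))
normal form: (u (w (m)) (h (k (g)) (h (m) (g))))

size = 9


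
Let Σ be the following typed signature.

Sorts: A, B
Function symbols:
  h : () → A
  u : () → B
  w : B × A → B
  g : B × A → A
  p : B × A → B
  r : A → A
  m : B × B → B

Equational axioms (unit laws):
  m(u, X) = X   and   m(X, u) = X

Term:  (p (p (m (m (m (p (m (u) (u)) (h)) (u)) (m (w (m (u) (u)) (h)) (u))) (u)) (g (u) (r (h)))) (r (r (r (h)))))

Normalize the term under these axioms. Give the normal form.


normal form = (p (p (m (p (u) (h)) (w (u) (h))) (g (u) (r (h)))) (r (r (r (h)))))

1. (p (p (m (m (m (p (m (u) (u)) (h)) (u)) (m (w (m (u) (u)) (h)) (u))) (u)) (g (u) (r (h)))) (r (r (r (h)))))  →  (p (p (m (m (p (m (u) (u)) (h)) (u)) (m (w (m (u) (u)) (h)) (u))) (g (u) (r (h)))) (r (r (r (h)))))
2. (p (p (m (m (p (m (u) (u)) (h)) (u)) (m (w (m (u) (u)) (h)) (u))) (g (u) (r (h)))) (r (r (r (h)))))  →  (p (p (m (p (m (u) (u)) (h)) (m (w (m (u) (u)) (h)) (u))) (g (u) (r (h)))) (r (r (r (h)))))
3. (p (p (m (p (m (u) (u)) (h)) (m (w (m (u) (u)) (h)) (u))) (g (u) (r (h)))) (r (r (r (h)))))  →  (p (p (m (p (u) (h)) (m (w (m (u) (u)) (h)) (u))) (g (u) (r (h)))) (r (r (r (h)))))
4. (p (p (m (p (u) (h)) (m (w (m (u) (u)) (h)) (u))) (g (u) (r (h)))) (r (r (r (h)))))  →  (p (p (m (p (u) (h)) (w (m (u) (u)) (h))) (g (u) (r (h)))) (r (r (r (h)))))
5. (p (p (m (p (u) (h)) (w (m (u) (u)) (h))) (g (u) (r (h)))) (r (r (r (h)))))  →  (p (p (m (p (u) (h)) (w (u) (h))) (g (u) (r (h)))) (r (r (r (h)))))


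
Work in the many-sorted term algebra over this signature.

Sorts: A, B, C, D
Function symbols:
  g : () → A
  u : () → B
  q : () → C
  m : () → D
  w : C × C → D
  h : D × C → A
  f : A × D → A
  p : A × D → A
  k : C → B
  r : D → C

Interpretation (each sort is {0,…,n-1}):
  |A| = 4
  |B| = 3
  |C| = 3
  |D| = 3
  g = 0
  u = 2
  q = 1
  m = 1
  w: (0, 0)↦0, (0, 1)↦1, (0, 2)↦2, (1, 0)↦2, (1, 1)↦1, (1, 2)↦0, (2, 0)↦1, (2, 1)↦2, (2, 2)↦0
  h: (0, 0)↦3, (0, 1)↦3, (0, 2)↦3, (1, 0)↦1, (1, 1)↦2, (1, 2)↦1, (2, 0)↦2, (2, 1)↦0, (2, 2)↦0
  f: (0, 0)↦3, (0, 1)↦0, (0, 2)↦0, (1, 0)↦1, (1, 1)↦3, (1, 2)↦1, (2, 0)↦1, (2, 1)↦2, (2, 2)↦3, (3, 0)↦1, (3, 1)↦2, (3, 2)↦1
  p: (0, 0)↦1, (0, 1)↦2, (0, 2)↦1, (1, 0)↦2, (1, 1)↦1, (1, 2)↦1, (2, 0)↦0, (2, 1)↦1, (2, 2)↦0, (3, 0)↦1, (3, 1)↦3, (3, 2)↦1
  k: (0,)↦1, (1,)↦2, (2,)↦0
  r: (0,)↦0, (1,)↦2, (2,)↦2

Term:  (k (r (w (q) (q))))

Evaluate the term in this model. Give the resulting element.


  q = 1
  q = 1
  (w (q) (q)) = w(1, 1) = 1
  (r (w (q) (q))) = r(1,) = 2
  (k (r (w (q) (q)))) = k(2,) = 0

value = 0


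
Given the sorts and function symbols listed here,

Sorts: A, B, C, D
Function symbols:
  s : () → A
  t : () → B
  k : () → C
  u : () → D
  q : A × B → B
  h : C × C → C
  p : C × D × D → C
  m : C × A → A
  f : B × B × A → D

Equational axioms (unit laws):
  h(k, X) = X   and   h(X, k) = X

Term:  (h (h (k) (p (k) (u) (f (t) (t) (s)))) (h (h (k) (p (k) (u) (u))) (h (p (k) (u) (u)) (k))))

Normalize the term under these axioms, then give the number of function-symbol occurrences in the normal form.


1. (h (h (k) (p (k) (u) (f (t) (t) (s)))) (h (h (k) (p (k) (u) (u))) (h (p (k) (u) (u)) (k))))  →  (h (p (k) (u) (f (t) (t) (s))) (h (h (k) (p (k) (u) (u))) (h (p (k) (u) (u)) (k))))
2. (h (p (k) (u) (f (t) (t) (s))) (h (h (k) (p (k) (u) (u))) (h (p (k) (u) (u)) (k))))  →  (h (p (k) (u) (f (t) (t) (s))) (h (p (k) (u) (u)) (h (p (k) (u) (u)) (k))))
3. (h (p (k) (u) (f (t) (t) (s))) (h (p (k) (u) (u)) (h (p (k) (u) (u)) (k))))  →  (h (p (k) (u) (f (t) (t) (s))) (h (p (k) (u) (u)) (p (k) (u) (u))))
normal form: (h (p (k) (u) (f (t) (t) (s))) (h (p (k) (u) (u)) (p (k) (u) (u))))

size = 17


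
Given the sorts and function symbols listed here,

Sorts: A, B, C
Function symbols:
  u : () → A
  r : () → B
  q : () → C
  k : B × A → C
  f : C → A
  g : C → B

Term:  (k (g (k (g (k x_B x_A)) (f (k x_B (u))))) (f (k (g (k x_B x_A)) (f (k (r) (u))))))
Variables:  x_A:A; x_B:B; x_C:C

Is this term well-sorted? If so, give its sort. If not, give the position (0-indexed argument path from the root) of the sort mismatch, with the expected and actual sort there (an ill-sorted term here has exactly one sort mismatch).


well-sorted; sort = C

          x_B : B
          x_A : A
        (k x_B x_A) : C
      (g (k x_B x_A)) : B
          x_B : B
          (u) : A
        (k x_B (u)) : C
      (f (k x_B (u))) : A
    (k (g (k x_B x_A)) (f (k x_B (u)))) : C
  (g (k (g (k x_B x_A)) (f (k x_B (u))))) : B
          x_B : B
          x_A : A
        (k x_B x_A) : C
      (g (k x_B x_A)) : B
          (r) : B
          (u) : A
        (k (r) (u)) : C
      (f (k (r) (u))) : A
    (k (g (k x_B x_A)) (f (k (r) (u)))) : C
  (f (k (g (k x_B x_A)) (f (k (r) (u))))) : A
(k (g (k (g (k x_B x_A)) (f (k x_B (u))))) (f (k (g (k x_B x_A)) (f (k (r) (u)))))) : C


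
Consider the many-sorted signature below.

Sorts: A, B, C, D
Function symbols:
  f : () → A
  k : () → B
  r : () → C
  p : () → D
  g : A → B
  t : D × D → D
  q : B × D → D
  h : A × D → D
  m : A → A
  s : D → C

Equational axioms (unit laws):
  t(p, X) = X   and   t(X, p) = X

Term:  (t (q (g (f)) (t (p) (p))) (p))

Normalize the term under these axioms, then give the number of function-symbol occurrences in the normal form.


1. (t (q (g (f)) (t (p) (p))) (p))  →  (q (g (f)) (t (p) (p)))
2. (q (g (f)) (t (p) (p)))  →  (q (g (f)) (p))
normal form: (q (g (f)) (p))

size = 4


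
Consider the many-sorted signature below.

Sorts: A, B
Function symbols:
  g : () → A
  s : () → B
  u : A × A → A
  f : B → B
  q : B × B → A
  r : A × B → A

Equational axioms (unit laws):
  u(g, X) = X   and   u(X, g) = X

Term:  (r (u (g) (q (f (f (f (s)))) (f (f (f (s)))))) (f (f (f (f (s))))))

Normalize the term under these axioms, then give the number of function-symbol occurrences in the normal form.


size = 15

1. (r (u (g) (q (f (f (f (s)))) (f (f (f (s)))))) (f (f (f (f (s))))))  →  (r (q (f (f (f (s)))) (f (f (f (s))))) (f (f (f (f (s))))))
normal form: (r (q (f (f (f (s)))) (f (f (f (s))))) (f (f (f (f (s))))))


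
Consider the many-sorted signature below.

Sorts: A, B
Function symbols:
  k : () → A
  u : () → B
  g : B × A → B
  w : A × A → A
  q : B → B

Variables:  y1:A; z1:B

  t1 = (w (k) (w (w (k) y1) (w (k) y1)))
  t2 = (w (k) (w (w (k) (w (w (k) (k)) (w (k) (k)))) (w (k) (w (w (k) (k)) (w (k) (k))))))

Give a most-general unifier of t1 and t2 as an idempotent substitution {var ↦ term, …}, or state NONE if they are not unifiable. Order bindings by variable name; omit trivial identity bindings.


{y1 ↦ (w (w (k) (k)) (w (k) (k)))}


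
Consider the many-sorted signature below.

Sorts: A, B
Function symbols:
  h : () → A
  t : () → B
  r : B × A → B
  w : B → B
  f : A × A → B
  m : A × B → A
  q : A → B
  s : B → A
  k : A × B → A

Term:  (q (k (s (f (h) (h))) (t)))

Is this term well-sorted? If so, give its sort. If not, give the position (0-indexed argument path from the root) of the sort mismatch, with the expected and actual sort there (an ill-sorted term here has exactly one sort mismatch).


        (h) : A
        (h) : A
      (f (h) (h)) : B
    (s (f (h) (h))) : A
    (t) : B
  (k (s (f (h) (h))) (t)) : A
(q (k (s (f (h) (h))) (t))) : B

well-sorted; sort = B


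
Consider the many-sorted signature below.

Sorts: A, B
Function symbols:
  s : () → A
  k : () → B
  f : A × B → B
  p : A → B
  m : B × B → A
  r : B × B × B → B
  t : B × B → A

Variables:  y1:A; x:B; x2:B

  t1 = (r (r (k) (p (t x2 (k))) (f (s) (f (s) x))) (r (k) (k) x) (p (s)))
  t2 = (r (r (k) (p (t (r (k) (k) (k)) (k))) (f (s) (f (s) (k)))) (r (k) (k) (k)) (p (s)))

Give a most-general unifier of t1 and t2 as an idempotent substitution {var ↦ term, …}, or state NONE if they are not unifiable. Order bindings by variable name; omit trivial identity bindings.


{x ↦ (k), x2 ↦ (r (k) (k) (k))}


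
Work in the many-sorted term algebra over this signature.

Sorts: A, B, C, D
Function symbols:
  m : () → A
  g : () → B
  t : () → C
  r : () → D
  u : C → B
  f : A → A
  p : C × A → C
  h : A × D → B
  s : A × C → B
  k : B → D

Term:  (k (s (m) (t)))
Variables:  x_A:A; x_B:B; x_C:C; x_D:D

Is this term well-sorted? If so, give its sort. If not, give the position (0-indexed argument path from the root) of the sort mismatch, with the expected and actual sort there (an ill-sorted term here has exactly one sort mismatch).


well-sorted; sort = D

    (m) : A
    (t) : C
  (s (m) (t)) : B
(k (s (m) (t))) : D


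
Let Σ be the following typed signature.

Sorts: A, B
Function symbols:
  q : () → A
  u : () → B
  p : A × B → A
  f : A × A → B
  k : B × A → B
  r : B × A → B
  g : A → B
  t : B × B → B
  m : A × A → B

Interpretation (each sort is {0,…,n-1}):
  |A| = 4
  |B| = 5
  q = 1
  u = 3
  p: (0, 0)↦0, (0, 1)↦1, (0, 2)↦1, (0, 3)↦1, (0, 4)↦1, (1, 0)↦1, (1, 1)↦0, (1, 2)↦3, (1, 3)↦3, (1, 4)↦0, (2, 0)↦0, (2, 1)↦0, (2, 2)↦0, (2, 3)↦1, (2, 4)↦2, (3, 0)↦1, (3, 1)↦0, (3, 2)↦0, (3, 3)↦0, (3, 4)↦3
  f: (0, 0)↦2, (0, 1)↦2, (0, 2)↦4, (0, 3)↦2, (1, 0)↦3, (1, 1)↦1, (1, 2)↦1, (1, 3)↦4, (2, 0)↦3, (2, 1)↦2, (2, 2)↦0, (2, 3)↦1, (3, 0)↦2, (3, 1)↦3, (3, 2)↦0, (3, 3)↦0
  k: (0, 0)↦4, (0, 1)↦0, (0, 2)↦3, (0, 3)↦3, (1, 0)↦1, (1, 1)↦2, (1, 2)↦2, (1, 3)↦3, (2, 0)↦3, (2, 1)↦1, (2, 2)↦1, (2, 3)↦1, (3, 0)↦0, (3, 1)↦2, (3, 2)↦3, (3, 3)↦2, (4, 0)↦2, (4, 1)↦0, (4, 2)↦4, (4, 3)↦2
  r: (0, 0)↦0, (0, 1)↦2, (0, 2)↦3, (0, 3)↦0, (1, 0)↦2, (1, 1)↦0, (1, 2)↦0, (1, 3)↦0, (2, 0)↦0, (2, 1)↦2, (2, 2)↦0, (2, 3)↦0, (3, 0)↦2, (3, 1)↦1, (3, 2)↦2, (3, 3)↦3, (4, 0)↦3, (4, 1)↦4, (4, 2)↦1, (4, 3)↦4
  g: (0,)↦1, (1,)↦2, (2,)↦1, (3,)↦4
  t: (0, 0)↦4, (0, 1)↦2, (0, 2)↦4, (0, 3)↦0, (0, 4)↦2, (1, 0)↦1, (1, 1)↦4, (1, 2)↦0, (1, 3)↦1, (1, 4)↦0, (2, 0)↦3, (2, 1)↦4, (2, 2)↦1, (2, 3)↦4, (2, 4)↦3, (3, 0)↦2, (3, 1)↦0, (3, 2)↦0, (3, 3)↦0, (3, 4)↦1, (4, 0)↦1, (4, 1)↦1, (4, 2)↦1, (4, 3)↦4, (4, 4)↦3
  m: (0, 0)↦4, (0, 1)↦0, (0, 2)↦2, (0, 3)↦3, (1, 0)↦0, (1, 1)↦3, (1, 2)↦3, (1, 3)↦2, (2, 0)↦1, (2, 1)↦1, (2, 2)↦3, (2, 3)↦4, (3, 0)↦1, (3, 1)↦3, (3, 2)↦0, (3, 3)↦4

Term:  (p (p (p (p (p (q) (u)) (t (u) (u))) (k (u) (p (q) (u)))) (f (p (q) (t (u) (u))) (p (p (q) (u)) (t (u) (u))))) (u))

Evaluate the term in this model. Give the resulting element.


  q = 1
  u = 3
  (p (q) (u)) = p(1, 3) = 3
  u = 3
  u = 3
  (t (u) (u)) = t(3, 3) = 0
  (p (p (q) (u)) (t (u) (u))) = p(3, 0) = 1
  u = 3
  q = 1
  u = 3
  (p (q) (u)) = p(1, 3) = 3
  (k (u) (p (q) (u))) = k(3, 3) = 2
  (p (p (p (q) (u)) (t (u) (u))) (k (u) (p (q) (u)))) = p(1, 2) = 3
  q = 1
  u = 3
  u = 3
  (t (u) (u)) = t(3, 3) = 0
  (p (q) (t (u) (u))) = p(1, 0) = 1
  q = 1
  u = 3
  (p (q) (u)) = p(1, 3) = 3
  u = 3
  u = 3
  (t (u) (u)) = t(3, 3) = 0
  (p (p (q) (u)) (t (u) (u))) = p(3, 0) = 1
  (f (p (q) (t (u) (u))) (p (p (q) (u)) (t (u) (u)))) = f(1, 1) = 1
  (p (p (p (p (q) (u)) (t (u) (u))) (k (u) (p (q) (u)))) (f (p (q) (t (u) (u))) (p (p (q) (u)) (t (u) (u))))) = p(3, 1) = 0
  u = 3
  (p (p (p (p (p (q) (u)) (t (u) (u))) (k (u) (p (q) (u)))) (f (p (q) (t (u) (u))) (p (p (q) (u)) (t (u) (u))))) (u)) = p(0, 3) = 1

value = 1
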